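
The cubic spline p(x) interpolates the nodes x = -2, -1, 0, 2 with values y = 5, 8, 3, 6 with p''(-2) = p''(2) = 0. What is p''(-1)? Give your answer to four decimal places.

-14.2174

Write m_i for p''(x_i). With h_i = 1, 1, 2 and divided differences Δ_i = 3, -5, 3/2, the continuity of p' gives the tridiagonal system
  1·m_0 + 4·m_1 + 1·m_2 = 6(Δ_1 - Δ_0) = -48
  1·m_1 + 6·m_2 + 2·m_3 = 6(Δ_2 - Δ_1) = 39
Natural end conditions: m_0 = m_3 = 0.
Solving: m_0 = 0, m_1 = -327/23, m_2 = 204/23, m_3 = 0.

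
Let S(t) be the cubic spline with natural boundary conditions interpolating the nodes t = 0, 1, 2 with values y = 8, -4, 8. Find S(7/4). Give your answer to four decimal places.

Let m_i = S''(x_i). Step sizes h_i = 1, 1; slopes of the chords Δ_i = (y_(i+1) - y_i)/h_i = -12, 12.
  1·m_0 + 4·m_1 + 1·m_2 = 6(Δ_1 - Δ_0) = 144
Natural end conditions: m_0 = m_2 = 0.
Hence m_0 = 0, m_1 = 36, m_2 = 0.
On [1, 2], S(t) = -4 + 0·(t - 1) + 18·(t - 1)² - 6·(t - 1)³.
With (t - 1) = 3/4: S(7/4) = 115/32.

3.5938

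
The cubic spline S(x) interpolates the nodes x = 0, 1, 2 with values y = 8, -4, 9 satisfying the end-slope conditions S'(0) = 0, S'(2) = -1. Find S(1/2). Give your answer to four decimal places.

1.8750

With σ_i denoting the second derivative at x_i, h_i = 1, 1, and Δ_i = (y_(i+1) − y_i)/h_i = -12, 13:
  1·σ_0 + 4·σ_1 + 1·σ_2 = 6(Δ_1 - Δ_0) = 150
Clamped end conditions give two more equations: 2h_0·σ_0 + h_0·σ_1 = 6(Δ_0 - S'(0)) = -72 and h_1·σ_1 + 2h_1·σ_2 = 6(S'(2) - Δ_1) = -84.
Solving the tridiagonal system: σ_0 = -74, σ_1 = 76, σ_2 = -80.
On [0, 1], S(x) = 8 + 0·x - 37·x² + 25·x³.
With x = 1/2: S(1/2) = 15/8.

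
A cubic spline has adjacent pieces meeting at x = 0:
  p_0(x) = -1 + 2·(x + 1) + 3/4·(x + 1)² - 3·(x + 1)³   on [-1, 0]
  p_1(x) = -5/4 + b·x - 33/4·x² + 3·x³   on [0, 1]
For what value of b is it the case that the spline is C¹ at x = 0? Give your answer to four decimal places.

-5.5000

p_0'(x) = 2 + 3/2·(x + 1) - 9·(x + 1)², so p_0'(0) = -11/2. On the right, p_1'(0) = b, so b = -11/2.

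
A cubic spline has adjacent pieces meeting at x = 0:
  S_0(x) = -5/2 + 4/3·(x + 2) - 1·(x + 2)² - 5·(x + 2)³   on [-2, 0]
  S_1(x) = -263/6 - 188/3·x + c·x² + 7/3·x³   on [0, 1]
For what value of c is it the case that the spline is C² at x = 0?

S_0''(x) = -2 - 30·(x + 2), so S_0''(0) = -62. On the right, S_1''(0) = 2c, so c = -31.

-31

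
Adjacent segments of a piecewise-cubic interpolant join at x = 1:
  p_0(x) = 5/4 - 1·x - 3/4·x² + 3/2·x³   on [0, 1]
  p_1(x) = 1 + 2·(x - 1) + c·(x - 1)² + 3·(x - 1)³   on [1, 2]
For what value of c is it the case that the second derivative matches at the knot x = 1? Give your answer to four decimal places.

p_0''(x) = -3/2 + 9·x, so p_0''(1) = 15/2. On the right, p_1''(1) = 2c, so c = 15/4.

3.7500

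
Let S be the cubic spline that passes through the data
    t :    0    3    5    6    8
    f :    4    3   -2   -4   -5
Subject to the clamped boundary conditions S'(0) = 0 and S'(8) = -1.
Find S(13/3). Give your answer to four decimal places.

Let σ_i = S''(x_i). Step sizes h_i = 3, 2, 1, 2; slopes of the chords Δ_i = (y_(i+1) - y_i)/h_i = -1/3, -5/2, -2, -1/2.
  3·σ_0 + 10·σ_1 + 2·σ_2 = 6(Δ_1 - Δ_0) = -13
  2·σ_1 + 6·σ_2 + 1·σ_3 = 6(Δ_2 - Δ_1) = 3
  1·σ_2 + 6·σ_3 + 2·σ_4 = 6(Δ_3 - Δ_2) = 9
Clamped end conditions give two more equations: 2h_0·σ_0 + h_0·σ_1 = 6(Δ_0 - S'(0)) = -2 and h_3·σ_3 + 2h_3·σ_4 = 6(S'(8) - Δ_3) = -3.
Solving: σ_0 = 206/453, σ_1 = -238/151, σ_2 = 211/302, σ_3 = 296/151, σ_4 = -1045/604.
On [3, 5], S(t) = 3 - 254/151·(t - 3) - 119/151·(t - 3)² + 229/1208·(t - 3)³.
With (t - 3) = 4/3: S(13/3) = -793/4077.

-0.1945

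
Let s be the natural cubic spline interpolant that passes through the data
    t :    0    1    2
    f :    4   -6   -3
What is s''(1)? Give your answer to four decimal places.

Write σ_i for s''(x_i). With h_i = 1, 1 and divided differences Δ_i = -10, 3, the continuity of s' gives the tridiagonal system
  1·σ_0 + 4·σ_1 + 1·σ_2 = 6(Δ_1 - Δ_0) = 78
Natural end conditions: σ_0 = σ_2 = 0.
Solving the tridiagonal system: σ_0 = 0, σ_1 = 39/2, σ_2 = 0.

19.5000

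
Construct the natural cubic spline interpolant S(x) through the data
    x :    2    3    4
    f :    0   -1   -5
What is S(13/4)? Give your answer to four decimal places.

-1.7539

Put M_i = S'' at the i-th knot. Here h = (1, 1) and Δ = (-1, -4), so the interior equations h_(i-1)·M_(i-1) + 2(h_(i-1)+h_i)·M_i + h_i·M_(i+1) = 6(Δ_i − Δ_(i-1)) read
  1·M_0 + 4·M_1 + 1·M_2 = 6(Δ_1 - Δ_0) = -18
Natural end conditions: M_0 = M_2 = 0.
Solving: M_0 = 0, M_1 = -9/2, M_2 = 0.
On [3, 4], S(x) = -1 - 5/2·(x - 3) - 9/4·(x - 3)² + 3/4·(x - 3)³.
With (x - 3) = 1/4: S(13/4) = -449/256.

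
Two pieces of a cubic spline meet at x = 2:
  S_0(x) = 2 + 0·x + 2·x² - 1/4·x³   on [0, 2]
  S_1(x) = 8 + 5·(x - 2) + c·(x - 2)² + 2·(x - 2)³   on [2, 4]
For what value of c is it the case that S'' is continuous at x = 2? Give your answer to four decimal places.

S_0''(x) = 4 - 3/2·x, so S_0''(2) = 1. On the right, S_1''(2) = 2c, so c = 1/2.

0.5000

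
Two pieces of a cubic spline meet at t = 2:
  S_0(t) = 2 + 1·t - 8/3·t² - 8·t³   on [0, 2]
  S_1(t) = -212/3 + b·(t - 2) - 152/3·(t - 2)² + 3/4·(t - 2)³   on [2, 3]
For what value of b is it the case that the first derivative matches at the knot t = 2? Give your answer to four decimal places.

-105.6667

S_0'(t) = 1 - 16/3·t - 24·t², so S_0'(2) = -317/3. On the right, S_1'(2) = b, so b = -317/3.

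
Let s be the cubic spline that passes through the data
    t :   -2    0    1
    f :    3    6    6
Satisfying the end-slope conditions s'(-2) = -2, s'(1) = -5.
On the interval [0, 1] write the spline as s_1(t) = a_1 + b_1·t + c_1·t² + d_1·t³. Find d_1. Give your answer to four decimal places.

-2.2500

Let M_i = s''(x_i). Step sizes h_i = 2, 1; slopes of the chords Δ_i = (y_(i+1) - y_i)/h_i = 3/2, 0.
  2·M_0 + 6·M_1 + 1·M_2 = 6(Δ_1 - Δ_0) = -9
Clamped end conditions give two more equations: 2h_0·M_0 + h_0·M_1 = 6(Δ_0 - s'(-2)) = 21 and h_1·M_1 + 2h_1·M_2 = 6(s'(1) - Δ_1) = -30.
Solving: M_0 = 23/4, M_1 = -1, M_2 = -29/2.
On [0, 1], with s_1(t) = a_1 + b_1·t + c_1·t² + d_1·t³: c_1 = M_1/2 = -1/2, d_1 = (M_2 - M_1)/(6h_1) = -9/4, b_1 = Δ_1 - h_1(2M_1 + M_2)/6 = 11/4.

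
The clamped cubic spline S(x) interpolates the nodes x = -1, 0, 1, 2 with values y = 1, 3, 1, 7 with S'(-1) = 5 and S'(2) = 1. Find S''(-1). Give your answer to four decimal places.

-3.8667

Let M_i = S''(x_i). Step sizes h_i = 1, 1, 1; slopes of the chords Δ_i = (y_(i+1) - y_i)/h_i = 2, -2, 6.
  1·M_0 + 4·M_1 + 1·M_2 = 6(Δ_1 - Δ_0) = -24
  1·M_1 + 4·M_2 + 1·M_3 = 6(Δ_2 - Δ_1) = 48
Clamped end conditions give two more equations: 2h_0·M_0 + h_0·M_1 = 6(Δ_0 - S'(-1)) = -18 and h_2·M_2 + 2h_2·M_3 = 6(S'(2) - Δ_2) = -30.
Solving: M_0 = -58/15, M_1 = -154/15, M_2 = 314/15, M_3 = -382/15.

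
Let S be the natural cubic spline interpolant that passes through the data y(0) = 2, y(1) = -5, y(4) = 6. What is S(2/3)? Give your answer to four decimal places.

-3.1605

Put M_i = S'' at the i-th knot. Here h = (1, 3) and Δ = (-7, 11/3), so the interior equations h_(i-1)·M_(i-1) + 2(h_(i-1)+h_i)·M_i + h_i·M_(i+1) = 6(Δ_i − Δ_(i-1)) read
  1·M_0 + 8·M_1 + 3·M_2 = 6(Δ_1 - Δ_0) = 64
Natural end conditions: M_0 = M_2 = 0.
Solving the tridiagonal system: M_0 = 0, M_1 = 8, M_2 = 0.
On [0, 1], S(t) = 2 - 25/3·t + 0·t² + 4/3·t³.
With t = 2/3: S(2/3) = -256/81.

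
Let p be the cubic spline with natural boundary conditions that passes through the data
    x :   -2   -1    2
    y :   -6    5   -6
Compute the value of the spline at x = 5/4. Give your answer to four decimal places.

0.6172

Put M_i = p'' at the i-th knot. Here h = (1, 3) and Δ = (11, -11/3), so the interior equations h_(i-1)·M_(i-1) + 2(h_(i-1)+h_i)·M_i + h_i·M_(i+1) = 6(Δ_i − Δ_(i-1)) read
  1·M_0 + 8·M_1 + 3·M_2 = 6(Δ_1 - Δ_0) = -88
Natural end conditions: M_0 = M_2 = 0.
Solving the tridiagonal system: M_0 = 0, M_1 = -11, M_2 = 0.
On [-1, 2], p(x) = 5 + 22/3·(x + 1) - 11/2·(x + 1)² + 11/18·(x + 1)³.
With (x + 1) = 9/4: p(5/4) = 79/128.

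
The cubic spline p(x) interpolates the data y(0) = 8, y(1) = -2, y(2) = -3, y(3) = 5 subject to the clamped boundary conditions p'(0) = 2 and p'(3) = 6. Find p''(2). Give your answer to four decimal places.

Let σ_i = p''(x_i). Step sizes h_i = 1, 1, 1; slopes of the chords Δ_i = (y_(i+1) - y_i)/h_i = -10, -1, 8.
  1·σ_0 + 4·σ_1 + 1·σ_2 = 6(Δ_1 - Δ_0) = 54
  1·σ_1 + 4·σ_2 + 1·σ_3 = 6(Δ_2 - Δ_1) = 54
Clamped end conditions give two more equations: 2h_0·σ_0 + h_0·σ_1 = 6(Δ_0 - p'(0)) = -72 and h_2·σ_2 + 2h_2·σ_3 = 6(p'(3) - Δ_2) = -12.
Hence σ_0 = -142/3, σ_1 = 68/3, σ_2 = 32/3, σ_3 = -34/3.

10.6667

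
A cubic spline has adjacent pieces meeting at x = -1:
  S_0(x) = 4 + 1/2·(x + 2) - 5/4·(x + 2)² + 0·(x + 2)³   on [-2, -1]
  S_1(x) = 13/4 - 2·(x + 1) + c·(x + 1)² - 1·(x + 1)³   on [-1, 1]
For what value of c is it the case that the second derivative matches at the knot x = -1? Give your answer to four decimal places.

S_0''(x) = -5/2 + 0·(x + 2), so S_0''(-1) = -5/2. On the right, S_1''(-1) = 2c, so c = -5/4.

-1.2500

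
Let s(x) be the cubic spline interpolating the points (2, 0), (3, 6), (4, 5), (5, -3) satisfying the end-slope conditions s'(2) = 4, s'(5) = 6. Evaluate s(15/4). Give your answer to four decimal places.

6.7375

Let m_i = s''(x_i). Step sizes h_i = 1, 1, 1; slopes of the chords Δ_i = (y_(i+1) - y_i)/h_i = 6, -1, -8.
  1·m_0 + 4·m_1 + 1·m_2 = 6(Δ_1 - Δ_0) = -42
  1·m_1 + 4·m_2 + 1·m_3 = 6(Δ_2 - Δ_1) = -42
Clamped end conditions give two more equations: 2h_0·m_0 + h_0·m_1 = 6(Δ_0 - s'(2)) = 12 and h_2·m_2 + 2h_2·m_3 = 6(s'(5) - Δ_2) = 84.
Solving the tridiagonal system: m_0 = 146/15, m_1 = -112/15, m_2 = -328/15, m_3 = 794/15.
On [3, 4], s(x) = 6 + 77/15·(x - 3) - 56/15·(x - 3)² - 12/5·(x - 3)³.
With (x - 3) = 3/4: s(15/4) = 539/80.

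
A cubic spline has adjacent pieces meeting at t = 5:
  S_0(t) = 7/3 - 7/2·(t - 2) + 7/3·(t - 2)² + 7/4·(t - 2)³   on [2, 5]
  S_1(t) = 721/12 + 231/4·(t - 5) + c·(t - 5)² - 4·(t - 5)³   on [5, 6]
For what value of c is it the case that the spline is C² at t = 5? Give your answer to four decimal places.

S_0''(t) = 14/3 + 21/2·(t - 2), so S_0''(5) = 217/6. On the right, S_1''(5) = 2c, so c = 217/12.

18.0833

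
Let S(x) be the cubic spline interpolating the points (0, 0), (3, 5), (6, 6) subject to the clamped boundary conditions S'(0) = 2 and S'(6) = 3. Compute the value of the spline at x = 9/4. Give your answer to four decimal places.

4.3945

Write m_i for S''(x_i). With h_i = 3, 3 and divided differences Δ_i = 5/3, 1/3, the continuity of S' gives the tridiagonal system
  3·m_0 + 12·m_1 + 3·m_2 = 6(Δ_1 - Δ_0) = -8
Clamped end conditions give two more equations: 2h_0·m_0 + h_0·m_1 = 6(Δ_0 - S'(0)) = -2 and h_1·m_1 + 2h_1·m_2 = 6(S'(6) - Δ_1) = 16.
Solving: m_0 = 1/2, m_1 = -5/3, m_2 = 7/2.
On [0, 3], S(x) = 0 + 2·x + 1/4·x² - 13/108·x³.
With x = 9/4: S(9/4) = 1125/256.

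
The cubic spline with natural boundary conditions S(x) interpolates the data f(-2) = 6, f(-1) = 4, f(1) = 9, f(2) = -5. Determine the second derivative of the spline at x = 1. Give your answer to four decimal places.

-20.2500

Put M_i = S'' at the i-th knot. Here h = (1, 2, 1) and Δ = (-2, 5/2, -14), so the interior equations h_(i-1)·M_(i-1) + 2(h_(i-1)+h_i)·M_i + h_i·M_(i+1) = 6(Δ_i − Δ_(i-1)) read
  1·M_0 + 6·M_1 + 2·M_2 = 6(Δ_1 - Δ_0) = 27
  2·M_1 + 6·M_2 + 1·M_3 = 6(Δ_2 - Δ_1) = -99
Natural end conditions: M_0 = M_3 = 0.
Hence M_0 = 0, M_1 = 45/4, M_2 = -81/4, M_3 = 0.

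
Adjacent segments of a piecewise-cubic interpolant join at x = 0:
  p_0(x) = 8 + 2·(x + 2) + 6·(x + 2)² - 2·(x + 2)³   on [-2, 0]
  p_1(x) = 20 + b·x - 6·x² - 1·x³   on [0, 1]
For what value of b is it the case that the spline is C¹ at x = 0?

p_0'(x) = 2 + 12·(x + 2) - 6·(x + 2)², so p_0'(0) = 2. On the right, p_1'(0) = b, so b = 2.

2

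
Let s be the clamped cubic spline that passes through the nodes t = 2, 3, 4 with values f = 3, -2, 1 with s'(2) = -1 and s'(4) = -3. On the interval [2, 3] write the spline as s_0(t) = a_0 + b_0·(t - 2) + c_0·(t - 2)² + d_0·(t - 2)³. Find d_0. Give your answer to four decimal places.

8.5000

Put M_i = s'' at the i-th knot. Here h = (1, 1) and Δ = (-5, 3), so the interior equations h_(i-1)·M_(i-1) + 2(h_(i-1)+h_i)·M_i + h_i·M_(i+1) = 6(Δ_i − Δ_(i-1)) read
  1·M_0 + 4·M_1 + 1·M_2 = 6(Δ_1 - Δ_0) = 48
Clamped end conditions give two more equations: 2h_0·M_0 + h_0·M_1 = 6(Δ_0 - s'(2)) = -24 and h_1·M_1 + 2h_1·M_2 = 6(s'(4) - Δ_1) = -36.
Hence M_0 = -25, M_1 = 26, M_2 = -31.
On [2, 3], with s_0(t) = a_0 + b_0·(t - 2) + c_0·(t - 2)² + d_0·(t - 2)³: c_0 = M_0/2 = -25/2, d_0 = (M_1 - M_0)/(6h_0) = 17/2, b_0 = Δ_0 - h_0(2M_0 + M_1)/6 = -1.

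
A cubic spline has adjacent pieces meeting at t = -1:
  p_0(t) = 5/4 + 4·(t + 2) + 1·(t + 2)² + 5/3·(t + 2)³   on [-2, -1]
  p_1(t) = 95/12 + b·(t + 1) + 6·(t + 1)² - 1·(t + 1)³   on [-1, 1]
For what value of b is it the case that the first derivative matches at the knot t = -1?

p_0'(t) = 4 + 2·(t + 2) + 5·(t + 2)², so p_0'(-1) = 11. On the right, p_1'(-1) = b, so b = 11.

11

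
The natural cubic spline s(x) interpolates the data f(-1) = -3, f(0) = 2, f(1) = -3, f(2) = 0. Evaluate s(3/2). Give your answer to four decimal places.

With M_i denoting the second derivative at x_i, h_i = 1, 1, 1, and Δ_i = (y_(i+1) − y_i)/h_i = 5, -5, 3:
  1·M_0 + 4·M_1 + 1·M_2 = 6(Δ_1 - Δ_0) = -60
  1·M_1 + 4·M_2 + 1·M_3 = 6(Δ_2 - Δ_1) = 48
Natural end conditions: M_0 = M_3 = 0.
Solving: M_0 = 0, M_1 = -96/5, M_2 = 84/5, M_3 = 0.
On [1, 2], s(x) = -3 - 13/5·(x - 1) + 42/5·(x - 1)² - 14/5·(x - 1)³.
With (x - 1) = 1/2: s(3/2) = -51/20.

-2.5500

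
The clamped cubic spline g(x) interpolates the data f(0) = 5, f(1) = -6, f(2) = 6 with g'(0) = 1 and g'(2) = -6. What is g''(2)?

Put m_i = g'' at the i-th knot. Here h = (1, 1) and Δ = (-11, 12), so the interior equations h_(i-1)·m_(i-1) + 2(h_(i-1)+h_i)·m_i + h_i·m_(i+1) = 6(Δ_i − Δ_(i-1)) read
  1·m_0 + 4·m_1 + 1·m_2 = 6(Δ_1 - Δ_0) = 138
Clamped end conditions give two more equations: 2h_0·m_0 + h_0·m_1 = 6(Δ_0 - g'(0)) = -72 and h_1·m_1 + 2h_1·m_2 = 6(g'(2) - Δ_1) = -108.
Solving: m_0 = -74, m_1 = 76, m_2 = -92.

-92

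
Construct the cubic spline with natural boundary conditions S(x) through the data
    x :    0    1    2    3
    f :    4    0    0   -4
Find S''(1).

8

Let σ_i = S''(x_i). Step sizes h_i = 1, 1, 1; slopes of the chords Δ_i = (y_(i+1) - y_i)/h_i = -4, 0, -4.
  1·σ_0 + 4·σ_1 + 1·σ_2 = 6(Δ_1 - Δ_0) = 24
  1·σ_1 + 4·σ_2 + 1·σ_3 = 6(Δ_2 - Δ_1) = -24
Natural end conditions: σ_0 = σ_3 = 0.
Solving: σ_0 = 0, σ_1 = 8, σ_2 = -8, σ_3 = 0.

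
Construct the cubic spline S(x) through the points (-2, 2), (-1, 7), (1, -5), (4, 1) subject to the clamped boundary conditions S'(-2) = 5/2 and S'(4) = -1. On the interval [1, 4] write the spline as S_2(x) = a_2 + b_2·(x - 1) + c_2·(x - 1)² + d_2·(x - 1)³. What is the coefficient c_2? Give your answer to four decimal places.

5.3860

Put σ_i = S'' at the i-th knot. Here h = (1, 2, 3) and Δ = (5, -6, 2), so the interior equations h_(i-1)·σ_(i-1) + 2(h_(i-1)+h_i)·σ_i + h_i·σ_(i+1) = 6(Δ_i − Δ_(i-1)) read
  1·σ_0 + 6·σ_1 + 2·σ_2 = 6(Δ_1 - Δ_0) = -66
  2·σ_1 + 10·σ_2 + 3·σ_3 = 6(Δ_2 - Δ_1) = 48
Clamped end conditions give two more equations: 2h_0·σ_0 + h_0·σ_1 = 6(Δ_0 - S'(-2)) = 15 and h_2·σ_2 + 2h_2·σ_3 = 6(S'(4) - Δ_2) = -18.
Forward elimination and back-substitution give σ_0 = 920/57, σ_1 = -985/57, σ_2 = 614/57, σ_3 = -478/57.
On [1, 4], with S_2(x) = a_2 + b_2·(x - 1) + c_2·(x - 1)² + d_2·(x - 1)³: c_2 = σ_2/2 = 307/57, d_2 = (σ_3 - σ_2)/(6h_2) = -182/171, b_2 = Δ_2 - h_2(2σ_2 + σ_3)/6 = -87/19.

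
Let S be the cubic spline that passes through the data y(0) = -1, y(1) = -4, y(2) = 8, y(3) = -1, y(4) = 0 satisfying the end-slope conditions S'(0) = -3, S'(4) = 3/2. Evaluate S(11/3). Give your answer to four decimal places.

-0.9954

Write σ_i for S''(x_i). With h_i = 1, 1, 1, 1 and divided differences Δ_i = -3, 12, -9, 1, the continuity of S' gives the tridiagonal system
  1·σ_0 + 4·σ_1 + 1·σ_2 = 6(Δ_1 - Δ_0) = 90
  1·σ_1 + 4·σ_2 + 1·σ_3 = 6(Δ_2 - Δ_1) = -126
  1·σ_2 + 4·σ_3 + 1·σ_4 = 6(Δ_3 - Δ_2) = 60
Clamped end conditions give two more equations: 2h_0·σ_0 + h_0·σ_1 = 6(Δ_0 - S'(0)) = 0 and h_3·σ_3 + 2h_3·σ_4 = 6(S'(4) - Δ_3) = 3.
Solving: σ_0 = -159/8, σ_1 = 159/4, σ_2 = -393/8, σ_3 = 123/4, σ_4 = -111/8.
On [3, 4], S(x) = -1 - 111/16·(x - 3) + 123/8·(x - 3)² - 119/16·(x - 3)³.
With (x - 3) = 2/3: S(11/3) = -215/216.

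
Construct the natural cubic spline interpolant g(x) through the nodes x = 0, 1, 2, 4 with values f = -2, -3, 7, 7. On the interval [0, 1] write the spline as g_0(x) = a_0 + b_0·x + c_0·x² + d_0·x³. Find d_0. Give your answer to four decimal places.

3.3043

Let m_i = g''(x_i). Step sizes h_i = 1, 1, 2; slopes of the chords Δ_i = (y_(i+1) - y_i)/h_i = -1, 10, 0.
  1·m_0 + 4·m_1 + 1·m_2 = 6(Δ_1 - Δ_0) = 66
  1·m_1 + 6·m_2 + 2·m_3 = 6(Δ_2 - Δ_1) = -60
Natural end conditions: m_0 = m_3 = 0.
Solving the tridiagonal system: m_0 = 0, m_1 = 456/23, m_2 = -306/23, m_3 = 0.
On [0, 1], with g_0(x) = a_0 + b_0·x + c_0·x² + d_0·x³: c_0 = m_0/2 = 0, d_0 = (m_1 - m_0)/(6h_0) = 76/23, b_0 = Δ_0 - h_0(2m_0 + m_1)/6 = -99/23.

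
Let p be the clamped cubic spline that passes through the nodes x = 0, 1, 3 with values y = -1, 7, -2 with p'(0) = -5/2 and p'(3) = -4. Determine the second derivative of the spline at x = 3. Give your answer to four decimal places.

With M_i denoting the second derivative at x_i, h_i = 1, 2, and Δ_i = (y_(i+1) − y_i)/h_i = 8, -9/2:
  1·M_0 + 6·M_1 + 2·M_2 = 6(Δ_1 - Δ_0) = -75
Clamped end conditions give two more equations: 2h_0·M_0 + h_0·M_1 = 6(Δ_0 - p'(0)) = 63 and h_1·M_1 + 2h_1·M_2 = 6(p'(3) - Δ_1) = 3.
Solving the tridiagonal system: M_0 = 87/2, M_1 = -24, M_2 = 51/4.

12.7500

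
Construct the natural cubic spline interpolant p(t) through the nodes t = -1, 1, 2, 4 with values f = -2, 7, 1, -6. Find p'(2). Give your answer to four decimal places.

Put σ_i = p'' at the i-th knot. Here h = (2, 1, 2) and Δ = (9/2, -6, -7/2), so the interior equations h_(i-1)·σ_(i-1) + 2(h_(i-1)+h_i)·σ_i + h_i·σ_(i+1) = 6(Δ_i − Δ_(i-1)) read
  2·σ_0 + 6·σ_1 + 1·σ_2 = 6(Δ_1 - Δ_0) = -63
  1·σ_1 + 6·σ_2 + 2·σ_3 = 6(Δ_2 - Δ_1) = 15
Natural end conditions: σ_0 = σ_3 = 0.
Solving: σ_0 = 0, σ_1 = -393/35, σ_2 = 153/35, σ_3 = 0.
On [2, 4], p'(t) = b_2 + 2c_2·(t - 2) + 3d_2·(t - 2)² with b_2 = Δ_2 - h_2(2σ_2 + σ_3)/6 = -449/70, c_2 = σ_2/2 = 153/70, d_2 = (σ_3 - σ_2)/(6h_2) = -51/140. So p'(2) = -449/70.

-6.4143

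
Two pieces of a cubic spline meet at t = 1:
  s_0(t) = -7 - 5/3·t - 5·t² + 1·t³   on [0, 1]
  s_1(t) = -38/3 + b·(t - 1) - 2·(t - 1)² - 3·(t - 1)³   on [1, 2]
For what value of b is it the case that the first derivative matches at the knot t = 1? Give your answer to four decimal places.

s_0'(t) = -5/3 - 10·t + 3·t², so s_0'(1) = -26/3. On the right, s_1'(1) = b, so b = -26/3.

-8.6667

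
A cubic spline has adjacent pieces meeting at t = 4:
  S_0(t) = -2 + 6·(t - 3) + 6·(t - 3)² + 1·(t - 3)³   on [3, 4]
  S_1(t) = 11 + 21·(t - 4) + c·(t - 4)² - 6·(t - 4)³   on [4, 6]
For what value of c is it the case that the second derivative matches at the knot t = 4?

S_0''(t) = 12 + 6·(t - 3), so S_0''(4) = 18. On the right, S_1''(4) = 2c, so c = 9.

9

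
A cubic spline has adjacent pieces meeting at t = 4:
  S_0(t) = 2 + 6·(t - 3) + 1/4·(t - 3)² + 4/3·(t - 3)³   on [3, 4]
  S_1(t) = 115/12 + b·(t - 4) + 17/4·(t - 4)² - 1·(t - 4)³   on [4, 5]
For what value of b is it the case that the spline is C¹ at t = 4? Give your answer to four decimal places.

10.5000

S_0'(t) = 6 + 1/2·(t - 3) + 4·(t - 3)², so S_0'(4) = 21/2. On the right, S_1'(4) = b, so b = 21/2.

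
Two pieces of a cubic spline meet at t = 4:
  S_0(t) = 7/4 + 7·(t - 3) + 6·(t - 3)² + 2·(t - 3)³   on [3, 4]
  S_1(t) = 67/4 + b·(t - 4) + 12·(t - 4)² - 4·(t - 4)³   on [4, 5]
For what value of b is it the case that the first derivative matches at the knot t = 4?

S_0'(t) = 7 + 12·(t - 3) + 6·(t - 3)², so S_0'(4) = 25. On the right, S_1'(4) = b, so b = 25.

25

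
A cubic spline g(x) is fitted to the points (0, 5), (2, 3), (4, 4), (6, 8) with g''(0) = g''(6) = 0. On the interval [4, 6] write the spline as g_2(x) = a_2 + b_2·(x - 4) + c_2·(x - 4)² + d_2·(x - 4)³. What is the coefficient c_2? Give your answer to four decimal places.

Write σ_i for g''(x_i). With h_i = 2, 2, 2 and divided differences Δ_i = -1, 1/2, 2, the continuity of g' gives the tridiagonal system
  2·σ_0 + 8·σ_1 + 2·σ_2 = 6(Δ_1 - Δ_0) = 9
  2·σ_1 + 8·σ_2 + 2·σ_3 = 6(Δ_2 - Δ_1) = 9
Natural end conditions: σ_0 = σ_3 = 0.
Hence σ_0 = 0, σ_1 = 9/10, σ_2 = 9/10, σ_3 = 0.
On [4, 6], with g_2(x) = a_2 + b_2·(x - 4) + c_2·(x - 4)² + d_2·(x - 4)³: c_2 = σ_2/2 = 9/20, d_2 = (σ_3 - σ_2)/(6h_2) = -3/40, b_2 = Δ_2 - h_2(2σ_2 + σ_3)/6 = 7/5.

0.4500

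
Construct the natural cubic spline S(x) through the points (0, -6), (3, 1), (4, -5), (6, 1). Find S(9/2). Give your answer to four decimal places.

-5.7434

With m_i denoting the second derivative at x_i, h_i = 3, 1, 2, and Δ_i = (y_(i+1) − y_i)/h_i = 7/3, -6, 3:
  3·m_0 + 8·m_1 + 1·m_2 = 6(Δ_1 - Δ_0) = -50
  1·m_1 + 6·m_2 + 2·m_3 = 6(Δ_2 - Δ_1) = 54
Natural end conditions: m_0 = m_3 = 0.
Hence m_0 = 0, m_1 = -354/47, m_2 = 482/47, m_3 = 0.
On [4, 6], S(x) = -5 - 541/141·(x - 4) + 241/47·(x - 4)² - 241/282·(x - 4)³.
With (x - 4) = 1/2: S(9/2) = -4319/752.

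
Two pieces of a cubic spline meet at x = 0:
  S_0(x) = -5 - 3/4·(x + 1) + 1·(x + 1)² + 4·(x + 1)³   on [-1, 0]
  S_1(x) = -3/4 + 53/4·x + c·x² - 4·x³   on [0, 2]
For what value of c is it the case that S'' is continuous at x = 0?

S_0''(x) = 2 + 24·(x + 1), so S_0''(0) = 26. On the right, S_1''(0) = 2c, so c = 13.

13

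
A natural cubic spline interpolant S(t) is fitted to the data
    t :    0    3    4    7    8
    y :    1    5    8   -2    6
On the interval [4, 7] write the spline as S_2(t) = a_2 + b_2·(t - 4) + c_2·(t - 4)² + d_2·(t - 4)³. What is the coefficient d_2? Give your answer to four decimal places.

Write M_i for S''(x_i). With h_i = 3, 1, 3, 1 and divided differences Δ_i = 4/3, 3, -10/3, 8, the continuity of S' gives the tridiagonal system
  3·M_0 + 8·M_1 + 1·M_2 = 6(Δ_1 - Δ_0) = 10
  1·M_1 + 8·M_2 + 3·M_3 = 6(Δ_2 - Δ_1) = -38
  3·M_2 + 8·M_3 + 1·M_4 = 6(Δ_3 - Δ_2) = 68
Natural end conditions: M_0 = M_4 = 0.
Solving the tridiagonal system: M_0 = 0, M_1 = 529/216, M_2 = -259/27, M_3 = 871/72, M_4 = 0.
On [4, 7], with S_2(t) = a_2 + b_2·(t - 4) + c_2·(t - 4)² + d_2·(t - 4)³: c_2 = M_2/2 = -259/54, d_2 = (M_3 - M_2)/(6h_2) = 4685/3888, b_2 = Δ_2 - h_2(2M_2 + M_3)/6 = 91/432.

1.2050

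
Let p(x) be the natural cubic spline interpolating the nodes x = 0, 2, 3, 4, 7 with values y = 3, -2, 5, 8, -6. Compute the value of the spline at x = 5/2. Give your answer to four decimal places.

1.2960

With M_i denoting the second derivative at x_i, h_i = 2, 1, 1, 3, and Δ_i = (y_(i+1) − y_i)/h_i = -5/2, 7, 3, -14/3:
  2·M_0 + 6·M_1 + 1·M_2 = 6(Δ_1 - Δ_0) = 57
  1·M_1 + 4·M_2 + 1·M_3 = 6(Δ_2 - Δ_1) = -24
  1·M_2 + 8·M_3 + 3·M_4 = 6(Δ_3 - Δ_2) = -46
Natural end conditions: M_0 = M_4 = 0.
Forward elimination and back-substitution give M_0 = 0, M_1 = 1913/178, M_2 = -666/89, M_3 = -857/178, M_4 = 0.
On [2, 3], p(x) = -2 + 2491/534·(x - 2) + 1913/356·(x - 2)² - 3245/1068·(x - 2)³.
With (x - 2) = 1/2: p(5/2) = 3691/2848.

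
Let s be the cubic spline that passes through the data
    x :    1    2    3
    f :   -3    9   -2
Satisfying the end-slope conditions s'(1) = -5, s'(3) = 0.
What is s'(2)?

2

Let M_i = s''(x_i). Step sizes h_i = 1, 1; slopes of the chords Δ_i = (y_(i+1) - y_i)/h_i = 12, -11.
  1·M_0 + 4·M_1 + 1·M_2 = 6(Δ_1 - Δ_0) = -138
Clamped end conditions give two more equations: 2h_0·M_0 + h_0·M_1 = 6(Δ_0 - s'(1)) = 102 and h_1·M_1 + 2h_1·M_2 = 6(s'(3) - Δ_1) = 66.
Solving the tridiagonal system: M_0 = 88, M_1 = -74, M_2 = 70.
On [2, 3], s'(x) = b_1 + 2c_1·(x - 2) + 3d_1·(x - 2)² with b_1 = Δ_1 - h_1(2M_1 + M_2)/6 = 2, c_1 = M_1/2 = -37, d_1 = (M_2 - M_1)/(6h_1) = 24. So s'(2) = 2.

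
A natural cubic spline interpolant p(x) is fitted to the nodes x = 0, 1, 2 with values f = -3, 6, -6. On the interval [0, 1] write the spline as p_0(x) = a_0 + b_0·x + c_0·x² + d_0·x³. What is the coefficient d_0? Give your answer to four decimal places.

Write M_i for p''(x_i). With h_i = 1, 1 and divided differences Δ_i = 9, -12, the continuity of p' gives the tridiagonal system
  1·M_0 + 4·M_1 + 1·M_2 = 6(Δ_1 - Δ_0) = -126
Natural end conditions: M_0 = M_2 = 0.
Hence M_0 = 0, M_1 = -63/2, M_2 = 0.
On [0, 1], with p_0(x) = a_0 + b_0·x + c_0·x² + d_0·x³: c_0 = M_0/2 = 0, d_0 = (M_1 - M_0)/(6h_0) = -21/4, b_0 = Δ_0 - h_0(2M_0 + M_1)/6 = 57/4.

-5.2500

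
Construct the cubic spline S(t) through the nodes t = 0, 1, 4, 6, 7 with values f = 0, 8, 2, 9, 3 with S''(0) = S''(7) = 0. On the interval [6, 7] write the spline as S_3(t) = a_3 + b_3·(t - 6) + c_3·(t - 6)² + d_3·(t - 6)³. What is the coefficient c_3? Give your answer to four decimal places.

With M_i denoting the second derivative at x_i, h_i = 1, 3, 2, 1, and Δ_i = (y_(i+1) − y_i)/h_i = 8, -2, 7/2, -6:
  1·M_0 + 8·M_1 + 3·M_2 = 6(Δ_1 - Δ_0) = -60
  3·M_1 + 10·M_2 + 2·M_3 = 6(Δ_2 - Δ_1) = 33
  2·M_2 + 6·M_3 + 1·M_4 = 6(Δ_3 - Δ_2) = -57
Natural end conditions: M_0 = M_4 = 0.
Forward elimination and back-substitution give M_0 = 0, M_1 = -2148/197, M_2 = 1788/197, M_3 = -4935/394, M_4 = 0.
On [6, 7], with S_3(t) = a_3 + b_3·(t - 6) + c_3·(t - 6)² + d_3·(t - 6)³: c_3 = M_3/2 = -4935/788, d_3 = (M_4 - M_3)/(6h_3) = 1645/788, b_3 = Δ_3 - h_3(2M_3 + M_4)/6 = -719/394.

-6.2627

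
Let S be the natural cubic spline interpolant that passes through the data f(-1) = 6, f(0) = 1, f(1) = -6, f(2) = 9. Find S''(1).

36

With M_i denoting the second derivative at x_i, h_i = 1, 1, 1, and Δ_i = (y_(i+1) − y_i)/h_i = -5, -7, 15:
  1·M_0 + 4·M_1 + 1·M_2 = 6(Δ_1 - Δ_0) = -12
  1·M_1 + 4·M_2 + 1·M_3 = 6(Δ_2 - Δ_1) = 132
Natural end conditions: M_0 = M_3 = 0.
Forward elimination and back-substitution give M_0 = 0, M_1 = -12, M_2 = 36, M_3 = 0.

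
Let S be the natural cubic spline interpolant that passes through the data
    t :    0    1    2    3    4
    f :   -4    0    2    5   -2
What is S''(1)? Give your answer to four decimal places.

Let m_i = S''(x_i). Step sizes h_i = 1, 1, 1, 1; slopes of the chords Δ_i = (y_(i+1) - y_i)/h_i = 4, 2, 3, -7.
  1·m_0 + 4·m_1 + 1·m_2 = 6(Δ_1 - Δ_0) = -12
  1·m_1 + 4·m_2 + 1·m_3 = 6(Δ_2 - Δ_1) = 6
  1·m_2 + 4·m_3 + 1·m_4 = 6(Δ_3 - Δ_2) = -60
Natural end conditions: m_0 = m_4 = 0.
Solving: m_0 = 0, m_1 = -33/7, m_2 = 48/7, m_3 = -117/7, m_4 = 0.

-4.7143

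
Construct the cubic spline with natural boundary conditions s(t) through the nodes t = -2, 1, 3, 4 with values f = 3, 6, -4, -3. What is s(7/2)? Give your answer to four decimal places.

-3.9821

Put σ_i = s'' at the i-th knot. Here h = (3, 2, 1) and Δ = (1, -5, 1), so the interior equations h_(i-1)·σ_(i-1) + 2(h_(i-1)+h_i)·σ_i + h_i·σ_(i+1) = 6(Δ_i − Δ_(i-1)) read
  3·σ_0 + 10·σ_1 + 2·σ_2 = 6(Δ_1 - Δ_0) = -36
  2·σ_1 + 6·σ_2 + 1·σ_3 = 6(Δ_2 - Δ_1) = 36
Natural end conditions: σ_0 = σ_3 = 0.
Forward elimination and back-substitution give σ_0 = 0, σ_1 = -36/7, σ_2 = 54/7, σ_3 = 0.
On [3, 4], s(t) = -4 - 11/7·(t - 3) + 27/7·(t - 3)² - 9/7·(t - 3)³.
With (t - 3) = 1/2: s(7/2) = -223/56.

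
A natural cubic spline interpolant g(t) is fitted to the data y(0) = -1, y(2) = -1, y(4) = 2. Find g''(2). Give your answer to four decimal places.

1.1250

Let σ_i = g''(x_i). Step sizes h_i = 2, 2; slopes of the chords Δ_i = (y_(i+1) - y_i)/h_i = 0, 3/2.
  2·σ_0 + 8·σ_1 + 2·σ_2 = 6(Δ_1 - Δ_0) = 9
Natural end conditions: σ_0 = σ_2 = 0.
Hence σ_0 = 0, σ_1 = 9/8, σ_2 = 0.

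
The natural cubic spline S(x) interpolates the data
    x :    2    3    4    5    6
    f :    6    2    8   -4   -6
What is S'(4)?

-3

With σ_i denoting the second derivative at x_i, h_i = 1, 1, 1, 1, and Δ_i = (y_(i+1) − y_i)/h_i = -4, 6, -12, -2:
  1·σ_0 + 4·σ_1 + 1·σ_2 = 6(Δ_1 - Δ_0) = 60
  1·σ_1 + 4·σ_2 + 1·σ_3 = 6(Δ_2 - Δ_1) = -108
  1·σ_2 + 4·σ_3 + 1·σ_4 = 6(Δ_3 - Δ_2) = 60
Natural end conditions: σ_0 = σ_4 = 0.
Forward elimination and back-substitution give σ_0 = 0, σ_1 = 174/7, σ_2 = -276/7, σ_3 = 174/7, σ_4 = 0.
On [4, 5], S'(x) = b_2 + 2c_2·(x - 4) + 3d_2·(x - 4)² with b_2 = Δ_2 - h_2(2σ_2 + σ_3)/6 = -3, c_2 = σ_2/2 = -138/7, d_2 = (σ_3 - σ_2)/(6h_2) = 75/7. So S'(4) = -3.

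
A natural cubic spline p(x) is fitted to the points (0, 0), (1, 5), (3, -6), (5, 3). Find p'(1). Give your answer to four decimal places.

0.2727

With M_i denoting the second derivative at x_i, h_i = 1, 2, 2, and Δ_i = (y_(i+1) − y_i)/h_i = 5, -11/2, 9/2:
  1·M_0 + 6·M_1 + 2·M_2 = 6(Δ_1 - Δ_0) = -63
  2·M_1 + 8·M_2 + 2·M_3 = 6(Δ_2 - Δ_1) = 60
Natural end conditions: M_0 = M_3 = 0.
Hence M_0 = 0, M_1 = -156/11, M_2 = 243/22, M_3 = 0.
On [1, 3], p'(x) = b_1 + 2c_1·(x - 1) + 3d_1·(x - 1)² with b_1 = Δ_1 - h_1(2M_1 + M_2)/6 = 3/11, c_1 = M_1/2 = -78/11, d_1 = (M_2 - M_1)/(6h_1) = 185/88. So p'(1) = 3/11.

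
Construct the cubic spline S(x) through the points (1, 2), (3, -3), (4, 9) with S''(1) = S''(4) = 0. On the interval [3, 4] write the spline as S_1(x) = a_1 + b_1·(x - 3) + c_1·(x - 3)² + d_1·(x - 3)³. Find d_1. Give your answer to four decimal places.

-2.4167

Put M_i = S'' at the i-th knot. Here h = (2, 1) and Δ = (-5/2, 12), so the interior equations h_(i-1)·M_(i-1) + 2(h_(i-1)+h_i)·M_i + h_i·M_(i+1) = 6(Δ_i − Δ_(i-1)) read
  2·M_0 + 6·M_1 + 1·M_2 = 6(Δ_1 - Δ_0) = 87
Natural end conditions: M_0 = M_2 = 0.
Hence M_0 = 0, M_1 = 29/2, M_2 = 0.
On [3, 4], with S_1(x) = a_1 + b_1·(x - 3) + c_1·(x - 3)² + d_1·(x - 3)³: c_1 = M_1/2 = 29/4, d_1 = (M_2 - M_1)/(6h_1) = -29/12, b_1 = Δ_1 - h_1(2M_1 + M_2)/6 = 43/6.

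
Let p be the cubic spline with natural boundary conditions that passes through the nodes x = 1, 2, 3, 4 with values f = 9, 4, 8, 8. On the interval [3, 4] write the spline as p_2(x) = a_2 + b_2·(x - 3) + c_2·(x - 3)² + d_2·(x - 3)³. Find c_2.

-5

Let σ_i = p''(x_i). Step sizes h_i = 1, 1, 1; slopes of the chords Δ_i = (y_(i+1) - y_i)/h_i = -5, 4, 0.
  1·σ_0 + 4·σ_1 + 1·σ_2 = 6(Δ_1 - Δ_0) = 54
  1·σ_1 + 4·σ_2 + 1·σ_3 = 6(Δ_2 - Δ_1) = -24
Natural end conditions: σ_0 = σ_3 = 0.
Hence σ_0 = 0, σ_1 = 16, σ_2 = -10, σ_3 = 0.
On [3, 4], with p_2(x) = a_2 + b_2·(x - 3) + c_2·(x - 3)² + d_2·(x - 3)³: c_2 = σ_2/2 = -5, d_2 = (σ_3 - σ_2)/(6h_2) = 5/3, b_2 = Δ_2 - h_2(2σ_2 + σ_3)/6 = 10/3.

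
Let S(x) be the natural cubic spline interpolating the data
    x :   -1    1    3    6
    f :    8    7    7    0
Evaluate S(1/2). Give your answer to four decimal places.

Put M_i = S'' at the i-th knot. Here h = (2, 2, 3) and Δ = (-1/2, 0, -7/3), so the interior equations h_(i-1)·M_(i-1) + 2(h_(i-1)+h_i)·M_i + h_i·M_(i+1) = 6(Δ_i − Δ_(i-1)) read
  2·M_0 + 8·M_1 + 2·M_2 = 6(Δ_1 - Δ_0) = 3
  2·M_1 + 10·M_2 + 3·M_3 = 6(Δ_2 - Δ_1) = -14
Natural end conditions: M_0 = M_3 = 0.
Solving the tridiagonal system: M_0 = 0, M_1 = 29/38, M_2 = -59/38, M_3 = 0.
On [-1, 1], S(x) = 8 - 43/57·(x + 1) + 0·(x + 1)² + 29/456·(x + 1)³.
With (x + 1) = 3/2: S(1/2) = 8613/1216.

7.0831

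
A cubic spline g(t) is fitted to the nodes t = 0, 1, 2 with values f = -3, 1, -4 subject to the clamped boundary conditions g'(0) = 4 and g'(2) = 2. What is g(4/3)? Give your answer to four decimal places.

-0.7778

Write σ_i for g''(x_i). With h_i = 1, 1 and divided differences Δ_i = 4, -5, the continuity of g' gives the tridiagonal system
  1·σ_0 + 4·σ_1 + 1·σ_2 = 6(Δ_1 - Δ_0) = -54
Clamped end conditions give two more equations: 2h_0·σ_0 + h_0·σ_1 = 6(Δ_0 - g'(0)) = 0 and h_1·σ_1 + 2h_1·σ_2 = 6(g'(2) - Δ_1) = 42.
Hence σ_0 = 25/2, σ_1 = -25, σ_2 = 67/2.
On [1, 2], g(t) = 1 - 9/4·(t - 1) - 25/2·(t - 1)² + 39/4·(t - 1)³.
With (t - 1) = 1/3: g(4/3) = -7/9.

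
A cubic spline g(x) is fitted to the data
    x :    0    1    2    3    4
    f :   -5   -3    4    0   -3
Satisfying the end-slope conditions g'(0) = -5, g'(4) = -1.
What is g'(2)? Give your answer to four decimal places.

Let M_i = g''(x_i). Step sizes h_i = 1, 1, 1, 1; slopes of the chords Δ_i = (y_(i+1) - y_i)/h_i = 2, 7, -4, -3.
  1·M_0 + 4·M_1 + 1·M_2 = 6(Δ_1 - Δ_0) = 30
  1·M_1 + 4·M_2 + 1·M_3 = 6(Δ_2 - Δ_1) = -66
  1·M_2 + 4·M_3 + 1·M_4 = 6(Δ_3 - Δ_2) = 6
Clamped end conditions give two more equations: 2h_0·M_0 + h_0·M_1 = 6(Δ_0 - g'(0)) = 42 and h_3·M_3 + 2h_3·M_4 = 6(g'(4) - Δ_3) = 12.
Solving: M_0 = 118/7, M_1 = 58/7, M_2 = -20, M_3 = 40/7, M_4 = 22/7.
On [2, 3], g'(x) = b_2 + 2c_2·(x - 2) + 3d_2·(x - 2)² with b_2 = Δ_2 - h_2(2M_2 + M_3)/6 = 12/7, c_2 = M_2/2 = -10, d_2 = (M_3 - M_2)/(6h_2) = 30/7. So g'(2) = 12/7.

1.7143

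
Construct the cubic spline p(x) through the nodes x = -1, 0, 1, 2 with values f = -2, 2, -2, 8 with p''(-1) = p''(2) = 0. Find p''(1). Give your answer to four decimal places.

25.6000

Put M_i = p'' at the i-th knot. Here h = (1, 1, 1) and Δ = (4, -4, 10), so the interior equations h_(i-1)·M_(i-1) + 2(h_(i-1)+h_i)·M_i + h_i·M_(i+1) = 6(Δ_i − Δ_(i-1)) read
  1·M_0 + 4·M_1 + 1·M_2 = 6(Δ_1 - Δ_0) = -48
  1·M_1 + 4·M_2 + 1·M_3 = 6(Δ_2 - Δ_1) = 84
Natural end conditions: M_0 = M_3 = 0.
Solving: M_0 = 0, M_1 = -92/5, M_2 = 128/5, M_3 = 0.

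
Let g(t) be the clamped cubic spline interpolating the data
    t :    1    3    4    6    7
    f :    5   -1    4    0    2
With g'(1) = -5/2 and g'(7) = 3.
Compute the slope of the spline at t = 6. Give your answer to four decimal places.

-0.5215

Put M_i = g'' at the i-th knot. Here h = (2, 1, 2, 1) and Δ = (-3, 5, -2, 2), so the interior equations h_(i-1)·M_(i-1) + 2(h_(i-1)+h_i)·M_i + h_i·M_(i+1) = 6(Δ_i − Δ_(i-1)) read
  2·M_0 + 6·M_1 + 1·M_2 = 6(Δ_1 - Δ_0) = 48
  1·M_1 + 6·M_2 + 2·M_3 = 6(Δ_2 - Δ_1) = -42
  2·M_2 + 6·M_3 + 1·M_4 = 6(Δ_3 - Δ_2) = 24
Clamped end conditions give two more equations: 2h_0·M_0 + h_0·M_1 = 6(Δ_0 - g'(1)) = -3 and h_3·M_3 + 2h_3·M_4 = 6(g'(7) - Δ_3) = 6.
Solving: M_0 = -2557/372, M_1 = 1139/93, M_2 = -2183/186, M_3 = 752/93, M_4 = -97/93.
On [6, 7], g'(t) = b_3 + 2c_3·(t - 6) + 3d_3·(t - 6)² with b_3 = Δ_3 - h_3(2M_3 + M_4)/6 = -97/186, c_3 = M_3/2 = 376/93, d_3 = (M_4 - M_3)/(6h_3) = -283/186. So g'(6) = -97/186.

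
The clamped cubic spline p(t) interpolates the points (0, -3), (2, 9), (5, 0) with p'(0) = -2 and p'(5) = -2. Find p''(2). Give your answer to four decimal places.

With m_i denoting the second derivative at x_i, h_i = 2, 3, and Δ_i = (y_(i+1) − y_i)/h_i = 6, -3:
  2·m_0 + 10·m_1 + 3·m_2 = 6(Δ_1 - Δ_0) = -54
Clamped end conditions give two more equations: 2h_0·m_0 + h_0·m_1 = 6(Δ_0 - p'(0)) = 48 and h_1·m_1 + 2h_1·m_2 = 6(p'(5) - Δ_1) = 6.
Solving the tridiagonal system: m_0 = 87/5, m_1 = -54/5, m_2 = 32/5.

-10.8000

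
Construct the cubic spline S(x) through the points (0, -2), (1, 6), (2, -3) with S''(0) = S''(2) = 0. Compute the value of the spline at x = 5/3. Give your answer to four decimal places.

1.2593

Put σ_i = S'' at the i-th knot. Here h = (1, 1) and Δ = (8, -9), so the interior equations h_(i-1)·σ_(i-1) + 2(h_(i-1)+h_i)·σ_i + h_i·σ_(i+1) = 6(Δ_i − Δ_(i-1)) read
  1·σ_0 + 4·σ_1 + 1·σ_2 = 6(Δ_1 - Δ_0) = -102
Natural end conditions: σ_0 = σ_2 = 0.
Hence σ_0 = 0, σ_1 = -51/2, σ_2 = 0.
On [1, 2], S(x) = 6 - 1/2·(x - 1) - 51/4·(x - 1)² + 17/4·(x - 1)³.
With (x - 1) = 2/3: S(5/3) = 34/27.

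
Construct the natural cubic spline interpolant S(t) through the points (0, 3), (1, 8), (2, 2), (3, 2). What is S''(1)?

-20

With M_i denoting the second derivative at x_i, h_i = 1, 1, 1, and Δ_i = (y_(i+1) − y_i)/h_i = 5, -6, 0:
  1·M_0 + 4·M_1 + 1·M_2 = 6(Δ_1 - Δ_0) = -66
  1·M_1 + 4·M_2 + 1·M_3 = 6(Δ_2 - Δ_1) = 36
Natural end conditions: M_0 = M_3 = 0.
Hence M_0 = 0, M_1 = -20, M_2 = 14, M_3 = 0.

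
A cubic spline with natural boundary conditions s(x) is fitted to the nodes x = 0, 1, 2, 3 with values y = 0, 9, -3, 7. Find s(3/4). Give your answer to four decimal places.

9.0688

Let M_i = s''(x_i). Step sizes h_i = 1, 1, 1; slopes of the chords Δ_i = (y_(i+1) - y_i)/h_i = 9, -12, 10.
  1·M_0 + 4·M_1 + 1·M_2 = 6(Δ_1 - Δ_0) = -126
  1·M_1 + 4·M_2 + 1·M_3 = 6(Δ_2 - Δ_1) = 132
Natural end conditions: M_0 = M_3 = 0.
Solving: M_0 = 0, M_1 = -212/5, M_2 = 218/5, M_3 = 0.
On [0, 1], s(x) = 0 + 241/15·x + 0·x² - 106/15·x³.
With x = 3/4: s(3/4) = 1451/160.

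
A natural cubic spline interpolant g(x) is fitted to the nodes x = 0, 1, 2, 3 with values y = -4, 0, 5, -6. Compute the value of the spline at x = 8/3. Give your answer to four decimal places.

-1.0494

Write σ_i for g''(x_i). With h_i = 1, 1, 1 and divided differences Δ_i = 4, 5, -11, the continuity of g' gives the tridiagonal system
  1·σ_0 + 4·σ_1 + 1·σ_2 = 6(Δ_1 - Δ_0) = 6
  1·σ_1 + 4·σ_2 + 1·σ_3 = 6(Δ_2 - Δ_1) = -96
Natural end conditions: σ_0 = σ_3 = 0.
Hence σ_0 = 0, σ_1 = 8, σ_2 = -26, σ_3 = 0.
On [2, 3], g(x) = 5 - 7/3·(x - 2) - 13·(x - 2)² + 13/3·(x - 2)³.
With (x - 2) = 2/3: g(8/3) = -85/81.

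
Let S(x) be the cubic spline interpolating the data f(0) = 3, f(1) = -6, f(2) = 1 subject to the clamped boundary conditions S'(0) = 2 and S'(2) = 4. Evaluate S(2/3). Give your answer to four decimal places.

-3.0741

Put σ_i = S'' at the i-th knot. Here h = (1, 1) and Δ = (-9, 7), so the interior equations h_(i-1)·σ_(i-1) + 2(h_(i-1)+h_i)·σ_i + h_i·σ_(i+1) = 6(Δ_i − Δ_(i-1)) read
  1·σ_0 + 4·σ_1 + 1·σ_2 = 6(Δ_1 - Δ_0) = 96
Clamped end conditions give two more equations: 2h_0·σ_0 + h_0·σ_1 = 6(Δ_0 - S'(0)) = -66 and h_1·σ_1 + 2h_1·σ_2 = 6(S'(2) - Δ_1) = -18.
Hence σ_0 = -56, σ_1 = 46, σ_2 = -32.
On [0, 1], S(x) = 3 + 2·x - 28·x² + 17·x³.
With x = 2/3: S(2/3) = -83/27.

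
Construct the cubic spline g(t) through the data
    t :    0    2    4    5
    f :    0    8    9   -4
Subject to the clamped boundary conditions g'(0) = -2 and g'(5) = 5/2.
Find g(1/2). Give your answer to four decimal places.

-0.0238

Write M_i for g''(x_i). With h_i = 2, 2, 1 and divided differences Δ_i = 4, 1/2, -13, the continuity of g' gives the tridiagonal system
  2·M_0 + 8·M_1 + 2·M_2 = 6(Δ_1 - Δ_0) = -21
  2·M_1 + 6·M_2 + 1·M_3 = 6(Δ_2 - Δ_1) = -81
Clamped end conditions give two more equations: 2h_0·M_0 + h_0·M_1 = 6(Δ_0 - g'(0)) = 36 and h_2·M_2 + 2h_2·M_3 = 6(g'(5) - Δ_2) = 93.
Forward elimination and back-substitution give M_0 = 387/46, M_1 = 27/23, M_2 = -543/23, M_3 = 1341/23.
On [0, 2], g(t) = 0 - 2·t + 387/92·t² - 111/184·t³.
With t = 1/2: g(1/2) = -35/1472.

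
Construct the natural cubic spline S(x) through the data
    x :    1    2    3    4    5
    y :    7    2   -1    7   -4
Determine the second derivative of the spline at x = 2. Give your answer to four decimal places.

Let M_i = S''(x_i). Step sizes h_i = 1, 1, 1, 1; slopes of the chords Δ_i = (y_(i+1) - y_i)/h_i = -5, -3, 8, -11.
  1·M_0 + 4·M_1 + 1·M_2 = 6(Δ_1 - Δ_0) = 12
  1·M_1 + 4·M_2 + 1·M_3 = 6(Δ_2 - Δ_1) = 66
  1·M_2 + 4·M_3 + 1·M_4 = 6(Δ_3 - Δ_2) = -114
Natural end conditions: M_0 = M_4 = 0.
Solving: M_0 = 0, M_1 = -99/28, M_2 = 183/7, M_3 = -981/28, M_4 = 0.

-3.5357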